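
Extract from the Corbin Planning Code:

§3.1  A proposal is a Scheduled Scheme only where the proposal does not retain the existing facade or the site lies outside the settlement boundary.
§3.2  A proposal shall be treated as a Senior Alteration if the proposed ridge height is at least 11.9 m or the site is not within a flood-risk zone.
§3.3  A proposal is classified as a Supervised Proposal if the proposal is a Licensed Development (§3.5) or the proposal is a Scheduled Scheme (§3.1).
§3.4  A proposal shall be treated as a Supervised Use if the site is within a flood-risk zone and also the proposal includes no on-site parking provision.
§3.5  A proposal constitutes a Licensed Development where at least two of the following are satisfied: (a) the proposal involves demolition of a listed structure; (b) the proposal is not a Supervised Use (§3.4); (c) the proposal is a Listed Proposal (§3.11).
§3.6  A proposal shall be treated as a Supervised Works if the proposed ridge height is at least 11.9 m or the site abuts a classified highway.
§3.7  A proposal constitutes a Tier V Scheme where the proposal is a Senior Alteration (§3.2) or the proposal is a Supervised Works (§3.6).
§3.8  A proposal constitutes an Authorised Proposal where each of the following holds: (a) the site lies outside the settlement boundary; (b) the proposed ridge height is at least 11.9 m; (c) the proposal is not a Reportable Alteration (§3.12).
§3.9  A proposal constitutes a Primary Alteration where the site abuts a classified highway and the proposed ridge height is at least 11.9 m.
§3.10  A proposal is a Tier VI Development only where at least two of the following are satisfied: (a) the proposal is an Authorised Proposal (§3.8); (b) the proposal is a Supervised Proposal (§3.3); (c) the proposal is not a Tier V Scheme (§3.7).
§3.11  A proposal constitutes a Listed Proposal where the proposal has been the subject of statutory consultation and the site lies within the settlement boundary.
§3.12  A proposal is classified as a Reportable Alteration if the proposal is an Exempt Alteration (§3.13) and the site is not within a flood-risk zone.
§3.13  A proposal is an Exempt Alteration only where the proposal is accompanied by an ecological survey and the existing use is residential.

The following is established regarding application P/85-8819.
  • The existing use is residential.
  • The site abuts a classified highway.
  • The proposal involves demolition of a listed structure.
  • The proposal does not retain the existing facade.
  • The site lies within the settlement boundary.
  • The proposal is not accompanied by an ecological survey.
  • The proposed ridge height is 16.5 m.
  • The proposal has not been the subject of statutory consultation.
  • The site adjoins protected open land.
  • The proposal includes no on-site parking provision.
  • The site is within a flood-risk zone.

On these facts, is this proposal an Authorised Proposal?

Under §3.13: the proposal is accompanied by an ecological survey? no; and the existing use is residential? yes. So the proposal is not an Exempt Alteration.
Under §3.12: Exempt Alteration (§3.13)? no; and the site is not within a flood-risk zone? no. So the proposal is not a Reportable Alteration.
Under §3.8: the site lies outside the settlement boundary? no; and proposed ridge height: 16.5 m ≥ 11.9 m? yes; and not a Reportable Alteration (§3.12)? yes. So the proposal is not an Authorised Proposal.

No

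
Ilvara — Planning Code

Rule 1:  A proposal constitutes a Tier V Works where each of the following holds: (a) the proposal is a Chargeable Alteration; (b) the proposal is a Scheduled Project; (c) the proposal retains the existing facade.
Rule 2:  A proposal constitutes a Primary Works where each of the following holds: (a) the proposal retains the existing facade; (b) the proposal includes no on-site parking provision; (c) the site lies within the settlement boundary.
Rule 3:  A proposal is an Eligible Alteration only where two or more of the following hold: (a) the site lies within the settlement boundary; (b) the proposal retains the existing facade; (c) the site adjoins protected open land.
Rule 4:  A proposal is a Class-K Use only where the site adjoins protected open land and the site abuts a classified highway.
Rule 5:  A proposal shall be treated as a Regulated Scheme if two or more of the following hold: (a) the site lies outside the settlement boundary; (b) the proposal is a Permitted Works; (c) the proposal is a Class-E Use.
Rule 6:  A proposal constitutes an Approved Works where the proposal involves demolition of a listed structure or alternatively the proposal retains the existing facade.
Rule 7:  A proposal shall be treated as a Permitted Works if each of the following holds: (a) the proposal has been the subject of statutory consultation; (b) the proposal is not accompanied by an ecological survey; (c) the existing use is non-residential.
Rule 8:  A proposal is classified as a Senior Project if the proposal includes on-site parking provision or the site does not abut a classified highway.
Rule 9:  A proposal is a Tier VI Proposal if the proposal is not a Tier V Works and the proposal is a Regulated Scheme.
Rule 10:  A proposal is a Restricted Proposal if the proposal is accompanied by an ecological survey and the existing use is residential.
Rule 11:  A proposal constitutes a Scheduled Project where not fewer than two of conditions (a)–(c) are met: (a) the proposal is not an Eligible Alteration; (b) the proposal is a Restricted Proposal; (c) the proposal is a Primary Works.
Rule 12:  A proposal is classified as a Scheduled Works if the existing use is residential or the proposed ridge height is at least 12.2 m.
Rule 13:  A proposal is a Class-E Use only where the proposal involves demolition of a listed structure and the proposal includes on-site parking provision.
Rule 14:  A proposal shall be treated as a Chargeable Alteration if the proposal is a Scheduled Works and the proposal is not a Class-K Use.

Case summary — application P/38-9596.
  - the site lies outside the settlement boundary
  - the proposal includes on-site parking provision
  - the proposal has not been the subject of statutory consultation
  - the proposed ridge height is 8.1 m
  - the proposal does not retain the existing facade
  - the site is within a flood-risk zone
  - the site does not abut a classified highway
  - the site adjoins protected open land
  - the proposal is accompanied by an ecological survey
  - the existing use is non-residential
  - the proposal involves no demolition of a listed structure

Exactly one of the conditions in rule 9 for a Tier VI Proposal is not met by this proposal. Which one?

Under rule 12: the existing use is residential? no; or proposed ridge height: 8.1 m ≥ 12.2 m? no. So the proposal is not a Scheduled Works.
Under rule 4: the site adjoins protected open land? yes; and the site abuts a classified highway? no. So the proposal is not a Class-K Use.
Under rule 14: Scheduled Works (rule 12)? no; and not a Class-K Use (rule 4)? yes. So the proposal is not a Chargeable Alteration.
Under rule 3: the site lies within the settlement boundary? no; the proposal retains the existing facade? no; the site adjoins protected open land? yes — 1 of 3 hold (need ≥2) → not satisfied.
Under rule 10: the proposal is accompanied by an ecological survey? yes; and the existing use is residential? no. So the proposal is not a Restricted Proposal.
Under rule 2: the proposal retains the existing facade? no; and the proposal includes no on-site parking provision? no; and the site lies within the settlement boundary? no. So the proposal is not a Primary Works.
Under rule 11: not an Eligible Alteration (rule 3)? yes; Restricted Proposal (rule 10)? no; Primary Works (rule 2)? no — 1 of 3 hold (need ≥2) → not satisfied.
Under rule 1: Chargeable Alteration (rule 14)? no; and Scheduled Project (rule 11)? no; and the proposal retains the existing facade? no. So the proposal is not a Tier V Works.
Under rule 7: the proposal has been the subject of statutory consultation? no; and the proposal is not accompanied by an ecological survey? no; and the existing use is non-residential? yes. So the proposal is not a Permitted Works.
Under rule 13: the proposal involves demolition of a listed structure? no; and the proposal includes on-site parking provision? yes. So the proposal is not a Class-E Use.
Under rule 5: the site lies outside the settlement boundary? yes; Permitted Works (rule 7)? no; Class-E Use (rule 13)? no — 1 of 3 hold (need ≥2) → not satisfied.
Under rule 9: not a Tier V Works (rule 1)? yes; and Regulated Scheme (rule 5)? no. So the proposal is not a Tier VI Proposal.

Regulated Scheme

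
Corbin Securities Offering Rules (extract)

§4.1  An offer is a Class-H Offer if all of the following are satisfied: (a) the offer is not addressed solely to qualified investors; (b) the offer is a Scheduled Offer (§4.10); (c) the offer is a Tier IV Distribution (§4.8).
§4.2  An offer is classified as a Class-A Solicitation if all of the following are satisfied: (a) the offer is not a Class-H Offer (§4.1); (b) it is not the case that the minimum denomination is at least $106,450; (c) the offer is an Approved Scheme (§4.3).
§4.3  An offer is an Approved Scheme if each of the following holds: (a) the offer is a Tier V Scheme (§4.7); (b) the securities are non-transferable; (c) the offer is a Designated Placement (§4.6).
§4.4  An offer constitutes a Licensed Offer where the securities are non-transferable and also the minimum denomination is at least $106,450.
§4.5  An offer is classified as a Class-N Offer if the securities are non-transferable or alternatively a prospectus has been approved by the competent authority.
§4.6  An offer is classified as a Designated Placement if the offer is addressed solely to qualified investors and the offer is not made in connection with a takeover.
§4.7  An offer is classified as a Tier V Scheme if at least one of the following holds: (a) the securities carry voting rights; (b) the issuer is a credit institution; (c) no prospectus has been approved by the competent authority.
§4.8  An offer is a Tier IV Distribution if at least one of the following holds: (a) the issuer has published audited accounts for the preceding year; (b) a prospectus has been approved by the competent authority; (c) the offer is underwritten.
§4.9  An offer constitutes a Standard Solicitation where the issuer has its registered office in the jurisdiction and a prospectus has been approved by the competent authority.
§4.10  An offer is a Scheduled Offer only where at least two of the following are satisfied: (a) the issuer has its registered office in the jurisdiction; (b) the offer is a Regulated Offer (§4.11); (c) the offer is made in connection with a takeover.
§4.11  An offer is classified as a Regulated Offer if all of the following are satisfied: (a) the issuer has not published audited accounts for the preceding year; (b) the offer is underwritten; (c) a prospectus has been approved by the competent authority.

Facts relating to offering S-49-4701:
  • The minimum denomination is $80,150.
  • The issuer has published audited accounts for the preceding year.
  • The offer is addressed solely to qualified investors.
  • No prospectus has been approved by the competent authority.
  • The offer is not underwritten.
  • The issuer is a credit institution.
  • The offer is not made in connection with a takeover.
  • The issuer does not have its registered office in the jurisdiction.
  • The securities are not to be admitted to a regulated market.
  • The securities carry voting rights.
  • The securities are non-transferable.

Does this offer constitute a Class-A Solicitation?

Yes

§4.11 — Regulated Offer: [the issuer has not published audited accounts for the preceding year? no] AND [the offer is underwritten? no] AND [a prospectus has been approved by the competent authority? no] → not satisfied.
§4.10 — Scheduled Offer: the issuer has its registered office in the jurisdiction? no; Regulated Offer (§4.11)? no; the offer is made in connection with a takeover? no — 0 of 3 hold (need ≥2) → not satisfied.
§4.8 — Tier IV Distribution: [the issuer has published audited accounts for the preceding year? yes] OR [a prospectus has been approved by the competent authority? no] OR [the offer is underwritten? no] → satisfied.
§4.1 — Class-H Offer: [the offer is not addressed solely to qualified investors? no] AND [Scheduled Offer (§4.10)? no] AND [Tier IV Distribution (§4.8)? yes] → not satisfied.
§4.7 — Tier V Scheme: [the securities carry voting rights? yes] OR [the issuer is a credit institution? yes] OR [no prospectus has been approved by the competent authority? yes] → satisfied.
§4.6 — Designated Placement: [the offer is addressed solely to qualified investors? yes] AND [the offer is not made in connection with a takeover? yes] → satisfied.
§4.3 — Approved Scheme: [Tier V Scheme (§4.7)? yes] AND [the securities are non-transferable? yes] AND [Designated Placement (§4.6)? yes] → satisfied.
§4.2 — Class-A Solicitation: [not a Class-H Offer (§4.1)? yes] AND [minimum denomination: $80,150 ≥ $106,450? no, so negated condition yes] AND [Approved Scheme (§4.3)? yes] → satisfied.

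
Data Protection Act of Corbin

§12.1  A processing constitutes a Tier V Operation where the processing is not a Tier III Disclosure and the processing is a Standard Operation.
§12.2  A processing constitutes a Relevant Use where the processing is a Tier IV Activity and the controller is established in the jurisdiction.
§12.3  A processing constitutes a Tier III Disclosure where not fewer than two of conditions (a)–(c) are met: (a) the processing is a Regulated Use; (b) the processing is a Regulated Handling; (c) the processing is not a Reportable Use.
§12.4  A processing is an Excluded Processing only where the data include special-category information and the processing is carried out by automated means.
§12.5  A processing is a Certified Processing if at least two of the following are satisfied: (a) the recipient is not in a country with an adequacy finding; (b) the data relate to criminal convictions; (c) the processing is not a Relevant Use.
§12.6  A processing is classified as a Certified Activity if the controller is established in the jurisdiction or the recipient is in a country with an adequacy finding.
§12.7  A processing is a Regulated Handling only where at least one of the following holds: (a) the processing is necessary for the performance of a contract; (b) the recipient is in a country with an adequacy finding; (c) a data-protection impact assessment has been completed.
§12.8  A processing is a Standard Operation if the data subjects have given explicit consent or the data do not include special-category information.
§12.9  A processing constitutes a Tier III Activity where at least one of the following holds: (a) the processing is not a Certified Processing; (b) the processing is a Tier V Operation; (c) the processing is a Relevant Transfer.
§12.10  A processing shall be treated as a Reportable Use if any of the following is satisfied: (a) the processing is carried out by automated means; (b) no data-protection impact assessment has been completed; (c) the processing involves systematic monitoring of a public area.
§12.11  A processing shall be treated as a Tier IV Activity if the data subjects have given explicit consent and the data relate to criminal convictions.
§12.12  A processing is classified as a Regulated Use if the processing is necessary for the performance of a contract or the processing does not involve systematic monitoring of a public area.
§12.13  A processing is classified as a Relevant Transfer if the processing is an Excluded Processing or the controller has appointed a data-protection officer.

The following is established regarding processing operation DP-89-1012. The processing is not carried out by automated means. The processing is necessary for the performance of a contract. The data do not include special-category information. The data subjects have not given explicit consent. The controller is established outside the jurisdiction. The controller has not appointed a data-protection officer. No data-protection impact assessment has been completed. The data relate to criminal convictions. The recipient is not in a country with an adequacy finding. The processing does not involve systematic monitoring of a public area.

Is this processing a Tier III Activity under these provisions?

No

Under §12.11: the data subjects have given explicit consent? no; and the data relate to criminal convictions? yes. So the processing is not a Tier IV Activity.
Under §12.2: Tier IV Activity (§12.11)? no; and the controller is established in the jurisdiction? no. So the processing is not a Relevant Use.
Under §12.5: the recipient is not in a country with an adequacy finding? yes; the data relate to criminal convictions? yes; not a Relevant Use (§12.2)? yes — 3 of 3 hold (need ≥2) → satisfied.
Under §12.12: the processing is necessary for the performance of a contract? yes; or the processing does not involve systematic monitoring of a public area? yes. So the processing is a Regulated Use.
Under §12.7: the processing is necessary for the performance of a contract? yes; or the recipient is in a country with an adequacy finding? no; or a data-protection impact assessment has been completed? no. So the processing is a Regulated Handling.
Under §12.10: the processing is carried out by automated means? no; or no data-protection impact assessment has been completed? yes; or the processing involves systematic monitoring of a public area? no. So the processing is a Reportable Use.
Under §12.3: Regulated Use (§12.12)? yes; Regulated Handling (§12.7)? yes; not a Reportable Use (§12.10)? no — 2 of 3 hold (need ≥2) → satisfied.
Under §12.8: the data subjects have given explicit consent? no; or the data do not include special-category information? yes. So the processing is a Standard Operation.
Under §12.1: not a Tier III Disclosure (§12.3)? no; and Standard Operation (§12.8)? yes. So the processing is not a Tier V Operation.
Under §12.4: the data include special-category information? no; and the processing is carried out by automated means? no. So the processing is not an Excluded Processing.
Under §12.13: Excluded Processing (§12.4)? no; or the controller has appointed a data-protection officer? no. So the processing is not a Relevant Transfer.
Under §12.9: not a Certified Processing (§12.5)? no; or Tier V Operation (§12.1)? no; or Relevant Transfer (§12.13)? no. So the processing is not a Tier III Activity.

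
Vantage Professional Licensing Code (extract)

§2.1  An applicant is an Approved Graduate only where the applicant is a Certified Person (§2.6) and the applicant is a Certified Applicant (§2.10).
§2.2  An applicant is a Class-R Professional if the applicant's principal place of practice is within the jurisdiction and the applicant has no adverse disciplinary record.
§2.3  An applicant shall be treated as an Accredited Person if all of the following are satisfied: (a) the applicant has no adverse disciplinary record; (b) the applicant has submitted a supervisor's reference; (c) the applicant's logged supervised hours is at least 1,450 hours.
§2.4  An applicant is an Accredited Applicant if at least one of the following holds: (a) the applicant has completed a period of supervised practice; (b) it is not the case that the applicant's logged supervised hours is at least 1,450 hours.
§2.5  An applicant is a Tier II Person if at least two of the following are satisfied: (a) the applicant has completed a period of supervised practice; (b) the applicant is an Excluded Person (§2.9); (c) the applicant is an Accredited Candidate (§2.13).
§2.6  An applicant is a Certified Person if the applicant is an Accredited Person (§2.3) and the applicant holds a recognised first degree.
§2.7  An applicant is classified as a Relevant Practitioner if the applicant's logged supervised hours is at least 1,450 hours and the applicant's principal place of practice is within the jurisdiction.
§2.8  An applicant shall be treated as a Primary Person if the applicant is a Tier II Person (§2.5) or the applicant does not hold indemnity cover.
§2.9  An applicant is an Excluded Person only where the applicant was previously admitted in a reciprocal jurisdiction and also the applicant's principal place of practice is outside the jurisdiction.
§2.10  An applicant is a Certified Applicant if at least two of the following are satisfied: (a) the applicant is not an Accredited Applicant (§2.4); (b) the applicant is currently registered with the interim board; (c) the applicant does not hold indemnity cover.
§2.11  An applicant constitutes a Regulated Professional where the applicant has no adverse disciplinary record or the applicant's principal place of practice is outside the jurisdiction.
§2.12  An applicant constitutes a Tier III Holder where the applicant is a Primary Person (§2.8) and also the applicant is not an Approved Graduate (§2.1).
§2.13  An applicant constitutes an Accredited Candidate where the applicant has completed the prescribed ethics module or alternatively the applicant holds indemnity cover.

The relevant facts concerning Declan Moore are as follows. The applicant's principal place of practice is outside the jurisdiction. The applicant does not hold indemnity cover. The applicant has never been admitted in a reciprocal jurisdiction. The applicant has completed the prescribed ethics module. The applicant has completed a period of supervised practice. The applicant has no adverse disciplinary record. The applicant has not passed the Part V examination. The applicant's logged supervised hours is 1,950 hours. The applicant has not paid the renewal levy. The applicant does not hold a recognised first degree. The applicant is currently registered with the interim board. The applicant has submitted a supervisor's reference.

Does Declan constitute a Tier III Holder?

Under §2.9: the applicant was previously admitted in a reciprocal jurisdiction? no; and the applicant's principal place of practice is outside the jurisdiction? yes. So the applicant is not an Excluded Person.
Under §2.13: the applicant has completed the prescribed ethics module? yes; or the applicant holds indemnity cover? no. So the applicant is an Accredited Candidate.
Under §2.5: the applicant has completed a period of supervised practice? yes; Excluded Person (§2.9)? no; Accredited Candidate (§2.13)? yes — 2 of 3 hold (need ≥2) → satisfied.
Under §2.8: Tier II Person (§2.5)? yes; or the applicant does not hold indemnity cover? yes. So the applicant is a Primary Person.
Under §2.3: the applicant has no adverse disciplinary record? yes; and the applicant has submitted a supervisor's reference? yes; and applicant's logged supervised hours: 1,950 hours ≥ 1,450 hours? yes. So the applicant is an Accredited Person.
Under §2.6: Accredited Person (§2.3)? yes; and the applicant holds a recognised first degree? no. So the applicant is not a Certified Person.
Under §2.4: the applicant has completed a period of supervised practice? yes; or applicant's logged supervised hours: 1,950 hours ≥ 1,450 hours? yes, so negated condition no. So the applicant is an Accredited Applicant.
Under §2.10: not an Accredited Applicant (§2.4)? no; the applicant is currently registered with the interim board? yes; the applicant does not hold indemnity cover? yes — 2 of 3 hold (need ≥2) → satisfied.
Under §2.1: Certified Person (§2.6)? no; and Certified Applicant (§2.10)? yes. So the applicant is not an Approved Graduate.
Under §2.12: Primary Person (§2.8)? yes; and not an Approved Graduate (§2.1)? yes. So the applicant is a Tier III Holder.

Yes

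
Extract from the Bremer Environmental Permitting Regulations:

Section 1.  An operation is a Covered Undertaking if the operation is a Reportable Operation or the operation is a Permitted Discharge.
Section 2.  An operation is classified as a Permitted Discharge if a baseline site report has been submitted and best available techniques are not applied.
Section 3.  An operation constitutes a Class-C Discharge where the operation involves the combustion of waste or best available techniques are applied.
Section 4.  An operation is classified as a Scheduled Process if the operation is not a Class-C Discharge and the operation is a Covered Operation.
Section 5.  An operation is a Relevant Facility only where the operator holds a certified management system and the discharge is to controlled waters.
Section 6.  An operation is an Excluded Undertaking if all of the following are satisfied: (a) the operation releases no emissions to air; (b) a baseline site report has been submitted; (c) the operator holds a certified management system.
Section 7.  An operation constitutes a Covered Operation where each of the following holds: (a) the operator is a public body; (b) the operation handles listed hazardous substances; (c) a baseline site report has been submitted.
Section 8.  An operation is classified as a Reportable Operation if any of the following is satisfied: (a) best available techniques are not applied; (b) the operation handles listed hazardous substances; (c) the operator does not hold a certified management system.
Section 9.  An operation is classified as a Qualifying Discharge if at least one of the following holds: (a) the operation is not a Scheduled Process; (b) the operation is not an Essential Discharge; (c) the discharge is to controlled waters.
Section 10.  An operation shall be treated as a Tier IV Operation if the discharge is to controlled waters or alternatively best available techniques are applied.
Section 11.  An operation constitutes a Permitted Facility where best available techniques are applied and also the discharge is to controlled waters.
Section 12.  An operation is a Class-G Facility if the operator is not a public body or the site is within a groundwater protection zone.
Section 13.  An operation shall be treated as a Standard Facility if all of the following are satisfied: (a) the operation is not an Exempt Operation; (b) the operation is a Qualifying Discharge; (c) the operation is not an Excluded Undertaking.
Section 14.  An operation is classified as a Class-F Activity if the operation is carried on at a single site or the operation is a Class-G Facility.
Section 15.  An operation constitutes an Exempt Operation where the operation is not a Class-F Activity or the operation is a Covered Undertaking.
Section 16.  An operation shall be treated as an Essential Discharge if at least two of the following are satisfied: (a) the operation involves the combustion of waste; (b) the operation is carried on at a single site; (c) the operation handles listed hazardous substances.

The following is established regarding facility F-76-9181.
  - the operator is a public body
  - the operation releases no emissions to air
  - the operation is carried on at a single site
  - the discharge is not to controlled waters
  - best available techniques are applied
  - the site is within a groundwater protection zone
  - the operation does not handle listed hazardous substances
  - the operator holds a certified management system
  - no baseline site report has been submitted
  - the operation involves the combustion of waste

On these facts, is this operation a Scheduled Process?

section 3 — Class-C Discharge: [the operation involves the combustion of waste? yes] OR [best available techniques are applied? yes] → satisfied.
section 7 — Covered Operation: [the operator is a public body? yes] AND [the operation handles listed hazardous substances? no] AND [a baseline site report has been submitted? no] → not satisfied.
section 4 — Scheduled Process: [not a Class-C Discharge (section 3)? no] AND [Covered Operation (section 7)? no] → not satisfied.

No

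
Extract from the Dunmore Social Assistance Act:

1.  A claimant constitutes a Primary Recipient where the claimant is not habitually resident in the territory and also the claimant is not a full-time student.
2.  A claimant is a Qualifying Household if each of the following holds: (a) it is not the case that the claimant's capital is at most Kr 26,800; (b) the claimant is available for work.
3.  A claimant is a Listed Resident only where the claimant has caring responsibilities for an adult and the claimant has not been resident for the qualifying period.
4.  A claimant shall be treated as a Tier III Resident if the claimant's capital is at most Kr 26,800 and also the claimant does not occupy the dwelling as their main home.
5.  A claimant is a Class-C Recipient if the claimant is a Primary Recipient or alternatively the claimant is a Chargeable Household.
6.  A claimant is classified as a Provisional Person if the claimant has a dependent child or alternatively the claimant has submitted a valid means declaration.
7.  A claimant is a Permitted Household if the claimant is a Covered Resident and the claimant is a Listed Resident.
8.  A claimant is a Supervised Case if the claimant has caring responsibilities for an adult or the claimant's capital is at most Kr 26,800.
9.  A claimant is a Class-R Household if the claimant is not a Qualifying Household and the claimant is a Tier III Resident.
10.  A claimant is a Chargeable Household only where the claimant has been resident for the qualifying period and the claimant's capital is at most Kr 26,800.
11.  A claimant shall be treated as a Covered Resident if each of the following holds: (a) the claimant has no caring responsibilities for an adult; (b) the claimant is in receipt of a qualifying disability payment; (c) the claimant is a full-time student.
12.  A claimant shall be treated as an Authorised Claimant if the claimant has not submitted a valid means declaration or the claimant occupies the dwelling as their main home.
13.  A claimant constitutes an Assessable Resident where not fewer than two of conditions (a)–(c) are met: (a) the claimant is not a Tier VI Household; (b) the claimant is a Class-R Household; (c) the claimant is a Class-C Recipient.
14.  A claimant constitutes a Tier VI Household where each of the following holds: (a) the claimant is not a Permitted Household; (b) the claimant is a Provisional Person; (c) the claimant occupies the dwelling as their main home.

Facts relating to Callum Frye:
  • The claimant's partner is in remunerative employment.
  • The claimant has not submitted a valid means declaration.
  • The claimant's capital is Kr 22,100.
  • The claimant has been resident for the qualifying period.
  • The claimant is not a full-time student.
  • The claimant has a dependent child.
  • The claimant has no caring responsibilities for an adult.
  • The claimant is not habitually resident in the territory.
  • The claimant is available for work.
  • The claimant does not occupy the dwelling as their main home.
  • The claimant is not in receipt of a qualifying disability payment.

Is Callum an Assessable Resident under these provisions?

Yes

Under paragraph 11: the claimant has no caring responsibilities for an adult? yes; and the claimant is in receipt of a qualifying disability payment? no; and the claimant is a full-time student? no. So the claimant is not a Covered Resident.
Under paragraph 3: the claimant has caring responsibilities for an adult? no; and the claimant has not been resident for the qualifying period? no. So the claimant is not a Listed Resident.
Under paragraph 7: Covered Resident (paragraph 11)? no; and Listed Resident (paragraph 3)? no. So the claimant is not a Permitted Household.
Under paragraph 6: the claimant has a dependent child? yes; or the claimant has submitted a valid means declaration? no. So the claimant is a Provisional Person.
Under paragraph 14: not a Permitted Household (paragraph 7)? yes; and Provisional Person (paragraph 6)? yes; and the claimant occupies the dwelling as their main home? no. So the claimant is not a Tier VI Household.
Under paragraph 2: claimant's capital: Kr 22,100 ≤ Kr 26,800? yes, so negated condition no; and the claimant is available for work? yes. So the claimant is not a Qualifying Household.
Under paragraph 4: claimant's capital: Kr 22,100 ≤ Kr 26,800? yes; and the claimant does not occupy the dwelling as their main home? yes. So the claimant is a Tier III Resident.
Under paragraph 9: not a Qualifying Household (paragraph 2)? yes; and Tier III Resident (paragraph 4)? yes. So the claimant is a Class-R Household.
Under paragraph 1: the claimant is not habitually resident in the territory? yes; and the claimant is not a full-time student? yes. So the claimant is a Primary Recipient.
Under paragraph 10: the claimant has been resident for the qualifying period? yes; and claimant's capital: Kr 22,100 ≤ Kr 26,800? yes. So the claimant is a Chargeable Household.
Under paragraph 5: Primary Recipient (paragraph 1)? yes; or Chargeable Household (paragraph 10)? yes. So the claimant is a Class-C Recipient.
Under paragraph 13: not a Tier VI Household (paragraph 14)? yes; Class-R Household (paragraph 9)? yes; Class-C Recipient (paragraph 5)? yes — 3 of 3 hold (need ≥2) → satisfied.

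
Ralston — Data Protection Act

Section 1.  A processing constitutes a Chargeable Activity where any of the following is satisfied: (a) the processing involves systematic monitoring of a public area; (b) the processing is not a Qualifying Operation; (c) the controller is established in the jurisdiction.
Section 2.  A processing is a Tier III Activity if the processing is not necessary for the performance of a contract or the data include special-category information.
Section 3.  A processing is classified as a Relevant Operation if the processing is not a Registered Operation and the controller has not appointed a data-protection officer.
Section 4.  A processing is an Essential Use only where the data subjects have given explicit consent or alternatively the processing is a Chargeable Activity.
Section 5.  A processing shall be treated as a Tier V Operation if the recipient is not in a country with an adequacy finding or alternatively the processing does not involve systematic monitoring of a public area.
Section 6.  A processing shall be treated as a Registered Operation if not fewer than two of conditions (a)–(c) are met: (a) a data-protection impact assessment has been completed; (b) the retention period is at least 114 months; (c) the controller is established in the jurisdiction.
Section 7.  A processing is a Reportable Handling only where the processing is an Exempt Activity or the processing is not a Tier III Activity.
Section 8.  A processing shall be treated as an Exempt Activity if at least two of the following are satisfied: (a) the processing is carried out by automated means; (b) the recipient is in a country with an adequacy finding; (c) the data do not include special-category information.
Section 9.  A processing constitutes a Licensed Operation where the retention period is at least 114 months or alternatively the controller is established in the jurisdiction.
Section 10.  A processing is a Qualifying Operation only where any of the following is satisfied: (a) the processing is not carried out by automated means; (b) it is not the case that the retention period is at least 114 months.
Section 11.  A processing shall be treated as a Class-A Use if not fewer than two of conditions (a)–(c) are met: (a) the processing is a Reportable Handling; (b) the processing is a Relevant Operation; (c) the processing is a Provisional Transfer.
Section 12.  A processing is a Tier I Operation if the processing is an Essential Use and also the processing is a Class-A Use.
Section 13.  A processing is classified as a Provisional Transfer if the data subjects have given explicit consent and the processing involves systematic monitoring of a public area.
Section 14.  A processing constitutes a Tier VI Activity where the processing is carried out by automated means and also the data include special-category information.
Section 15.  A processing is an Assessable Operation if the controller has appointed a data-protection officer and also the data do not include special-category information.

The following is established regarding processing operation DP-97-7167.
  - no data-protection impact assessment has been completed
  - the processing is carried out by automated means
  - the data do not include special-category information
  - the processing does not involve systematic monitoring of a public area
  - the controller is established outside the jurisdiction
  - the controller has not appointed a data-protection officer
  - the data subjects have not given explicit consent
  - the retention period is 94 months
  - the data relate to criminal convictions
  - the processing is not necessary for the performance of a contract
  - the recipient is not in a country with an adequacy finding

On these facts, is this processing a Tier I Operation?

No

Under section 10: the processing is not carried out by automated means? no; or retention period: 94 months ≥ 114 months? no, so negated condition yes. So the processing is a Qualifying Operation.
Under section 1: the processing involves systematic monitoring of a public area? no; or not a Qualifying Operation (section 10)? no; or the controller is established in the jurisdiction? no. So the processing is not a Chargeable Activity.
Under section 4: the data subjects have given explicit consent? no; or Chargeable Activity (section 1)? no. So the processing is not an Essential Use.
Under section 8: the processing is carried out by automated means? yes; the recipient is in a country with an adequacy finding? no; the data do not include special-category information? yes — 2 of 3 hold (need ≥2) → satisfied.
Under section 2: the processing is not necessary for the performance of a contract? yes; or the data include special-category information? no. So the processing is a Tier III Activity.
Under section 7: Exempt Activity (section 8)? yes; or not a Tier III Activity (section 2)? no. So the processing is a Reportable Handling.
Under section 6: a data-protection impact assessment has been completed? no; retention period: 94 months ≥ 114 months? no; the controller is established in the jurisdiction? no — 0 of 3 hold (need ≥2) → not satisfied.
Under section 3: not a Registered Operation (section 6)? yes; and the controller has not appointed a data-protection officer? yes. So the processing is a Relevant Operation.
Under section 13: the data subjects have given explicit consent? no; and the processing involves systematic monitoring of a public area? no. So the processing is not a Provisional Transfer.
Under section 11: Reportable Handling (section 7)? yes; Relevant Operation (section 3)? yes; Provisional Transfer (section 13)? no — 2 of 3 hold (need ≥2) → satisfied.
Under section 12: Essential Use (section 4)? no; and Class-A Use (section 11)? yes. So the processing is not a Tier I Operation.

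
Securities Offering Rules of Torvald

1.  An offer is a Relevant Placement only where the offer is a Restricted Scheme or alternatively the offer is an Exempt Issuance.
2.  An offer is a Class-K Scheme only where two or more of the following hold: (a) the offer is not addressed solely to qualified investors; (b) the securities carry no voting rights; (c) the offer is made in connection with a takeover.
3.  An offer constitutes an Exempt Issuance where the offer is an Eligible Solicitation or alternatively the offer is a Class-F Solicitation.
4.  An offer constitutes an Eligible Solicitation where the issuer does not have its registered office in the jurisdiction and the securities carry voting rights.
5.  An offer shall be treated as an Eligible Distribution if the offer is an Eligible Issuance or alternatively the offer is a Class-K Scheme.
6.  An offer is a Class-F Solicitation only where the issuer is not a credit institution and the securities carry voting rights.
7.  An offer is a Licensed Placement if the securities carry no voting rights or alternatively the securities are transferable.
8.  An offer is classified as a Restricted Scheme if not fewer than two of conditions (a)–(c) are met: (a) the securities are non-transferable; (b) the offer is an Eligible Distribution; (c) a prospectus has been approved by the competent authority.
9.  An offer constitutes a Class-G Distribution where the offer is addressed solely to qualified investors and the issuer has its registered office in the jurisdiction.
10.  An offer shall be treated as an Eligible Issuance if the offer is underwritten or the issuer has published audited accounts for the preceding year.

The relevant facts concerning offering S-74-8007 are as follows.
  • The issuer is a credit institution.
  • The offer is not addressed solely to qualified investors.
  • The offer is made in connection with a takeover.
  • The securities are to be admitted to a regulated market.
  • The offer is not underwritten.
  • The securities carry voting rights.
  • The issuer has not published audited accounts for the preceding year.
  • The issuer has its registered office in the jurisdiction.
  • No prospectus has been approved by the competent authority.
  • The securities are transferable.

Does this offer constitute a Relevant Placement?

paragraph 10 — Eligible Issuance: [the offer is underwritten? no] OR [the issuer has published audited accounts for the preceding year? no] → not satisfied.
paragraph 2 — Class-K Scheme: the offer is not addressed solely to qualified investors? yes; the securities carry no voting rights? no; the offer is made in connection with a takeover? yes — 2 of 3 hold (need ≥2) → satisfied.
paragraph 5 — Eligible Distribution: [Eligible Issuance (paragraph 10)? no] OR [Class-K Scheme (paragraph 2)? yes] → satisfied.
paragraph 8 — Restricted Scheme: the securities are non-transferable? no; Eligible Distribution (paragraph 5)? yes; a prospectus has been approved by the competent authority? no — 1 of 3 hold (need ≥2) → not satisfied.
paragraph 4 — Eligible Solicitation: [the issuer does not have its registered office in the jurisdiction? no] AND [the securities carry voting rights? yes] → not satisfied.
paragraph 6 — Class-F Solicitation: [the issuer is not a credit institution? no] AND [the securities carry voting rights? yes] → not satisfied.
paragraph 3 — Exempt Issuance: [Eligible Solicitation (paragraph 4)? no] OR [Class-F Solicitation (paragraph 6)? no] → not satisfied.
paragraph 1 — Relevant Placement: [Restricted Scheme (paragraph 8)? no] OR [Exempt Issuance (paragraph 3)? no] → not satisfied.

No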